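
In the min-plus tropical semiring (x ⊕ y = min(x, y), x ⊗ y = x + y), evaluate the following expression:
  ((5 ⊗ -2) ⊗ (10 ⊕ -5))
((5 ⊗ -2) ⊗ (10 ⊕ -5)) = -2

Expand innermost to outermost. Recall ⊕ takes the minimum of its arguments and ⊗ takes their sum. Working out the expression ((5 ⊗ -2) ⊗ (10 ⊕ -5)) gives -2.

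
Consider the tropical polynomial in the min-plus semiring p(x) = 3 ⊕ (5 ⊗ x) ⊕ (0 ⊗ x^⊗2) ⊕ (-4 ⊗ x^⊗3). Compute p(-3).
p(-3) = -13

A tropical monomial a ⊗ x^⊗i evaluates to a + i · x. Evaluating each term at x = -3:
  Term 0 contributes 3 + 0 · -3 = 3
  Term 1 contributes 5 + 1 · -3 = 2
  Term 2 contributes 0 + 2 · -3 = -6
  Term 3 contributes -4 + 3 · -3 = -13
p(-3) = ⊕ of these = min[3, 2, -6, -13] = -13.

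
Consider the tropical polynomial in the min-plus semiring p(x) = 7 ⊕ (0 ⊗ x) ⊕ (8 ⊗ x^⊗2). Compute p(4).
p(4) = 4

A tropical monomial a ⊗ x^⊗i evaluates to a + i · x. Evaluating each term at x = 4:
  Term 0 contributes 7 + 0 · 4 = 7
  Term 1 contributes 0 + 1 · 4 = 4
  Term 2 contributes 8 + 2 · 4 = 16
p(4) = ⊕ of these = min[7, 4, 16] = 4.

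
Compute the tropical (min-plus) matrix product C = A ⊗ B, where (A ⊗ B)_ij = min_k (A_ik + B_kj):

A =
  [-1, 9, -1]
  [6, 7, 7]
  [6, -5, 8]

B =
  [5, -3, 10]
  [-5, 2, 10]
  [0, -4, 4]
A ⊗ B =
  [-1, -5, 3]
  [2, 3, 11]
  [-10, -3, 5]

Apply the min-plus product entry-by-entry:
  C[0][0] = min over k of (A[0][0] + B[0][0] = -1 + 5 = 4, A[0][1] + B[1][0] = 9 + -5 = 4, A[0][2] + B[2][0] = -1 + 0 = -1) = -1 (attained at k = 2)
  C[0][1] = min over k of (A[0][0] + B[0][1] = -1 + -3 = -4, A[0][1] + B[1][1] = 9 + 2 = 11, A[0][2] + B[2][1] = -1 + -4 = -5) = -5 (attained at k = 2)
  C[0][2] = min over k of (A[0][0] + B[0][2] = -1 + 10 = 9, A[0][1] + B[1][2] = 9 + 10 = 19, A[0][2] + B[2][2] = -1 + 4 = 3) = 3 (attained at k = 2)
  C[1][0] = min over k of (A[1][0] + B[0][0] = 6 + 5 = 11, A[1][1] + B[1][0] = 7 + -5 = 2, A[1][2] + B[2][0] = 7 + 0 = 7) = 2 (attained at k = 1)
  C[1][1] = min over k of (A[1][0] + B[0][1] = 6 + -3 = 3, A[1][1] + B[1][1] = 7 + 2 = 9, A[1][2] + B[2][1] = 7 + -4 = 3) = 3 (attained at k = 0)
  C[1][2] = min over k of (A[1][0] + B[0][2] = 6 + 10 = 16, A[1][1] + B[1][2] = 7 + 10 = 17, A[1][2] + B[2][2] = 7 + 4 = 11) = 11 (attained at k = 2)
  C[2][0] = min over k of (A[2][0] + B[0][0] = 6 + 5 = 11, A[2][1] + B[1][0] = -5 + -5 = -10, A[2][2] + B[2][0] = 8 + 0 = 8) = -10 (attained at k = 1)
  C[2][1] = min over k of (A[2][0] + B[0][1] = 6 + -3 = 3, A[2][1] + B[1][1] = -5 + 2 = -3, A[2][2] + B[2][1] = 8 + -4 = 4) = -3 (attained at k = 1)
  C[2][2] = min over k of (A[2][0] + B[0][2] = 6 + 10 = 16, A[2][1] + B[1][2] = -5 + 10 = 5, A[2][2] + B[2][2] = 8 + 4 = 12) = 5 (attained at k = 1)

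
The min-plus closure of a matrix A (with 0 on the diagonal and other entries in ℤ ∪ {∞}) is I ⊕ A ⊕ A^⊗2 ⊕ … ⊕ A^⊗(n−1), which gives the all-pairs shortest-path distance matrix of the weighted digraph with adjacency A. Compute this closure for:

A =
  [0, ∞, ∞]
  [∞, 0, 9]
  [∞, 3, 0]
Closure =
  [0, ∞, ∞]
  [∞, 0, 9]
  [∞, 3, 0]

This is the Floyd-Warshall all-pairs shortest-path computation. For each intermediate vertex k = 0, 1, …, 2, update dist[i][j] ← min(dist[i][j], dist[i][k] + dist[k][j]). The final matrix gives, for each (i, j), the minimum total weight of any directed path from i to j (possibly empty when i = j).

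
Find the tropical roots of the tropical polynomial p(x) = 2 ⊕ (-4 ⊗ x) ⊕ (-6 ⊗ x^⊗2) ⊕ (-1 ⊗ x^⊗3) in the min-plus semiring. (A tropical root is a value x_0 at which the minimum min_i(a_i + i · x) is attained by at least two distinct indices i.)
Roots: {-5, 2, 6}

Each tropical root is a break point of the lower envelope of the lines y = a_i + i · x (there are 4 lines, with slopes 0, 1, ..., 3). Only the lines that attain the minimum somewhere contribute to roots; other lines are dominated. Here the surviving (envelope) indices are i = 3, i = 2, i = 1, i = 0.
Intersections between consecutive envelope lines give the roots: for adjacent envelope indices i < j the intersection is x = (a_i − a_j) / (j − i). Reading off the sorted break points: {-5, 2, 6}.
Verification: at each break x_0, at least two indices attain the minimum of min_i(a_i + i · x_0).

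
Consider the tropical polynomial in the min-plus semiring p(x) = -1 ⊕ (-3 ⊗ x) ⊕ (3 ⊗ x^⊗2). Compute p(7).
p(7) = -1

A tropical monomial a ⊗ x^⊗i evaluates to a + i · x. Evaluating each term at x = 7:
  Term 0 contributes -1 + 0 · 7 = -1
  Term 1 contributes -3 + 1 · 7 = 4
  Term 2 contributes 3 + 2 · 7 = 17
p(7) = ⊕ of these = min[-1, 4, 17] = -1.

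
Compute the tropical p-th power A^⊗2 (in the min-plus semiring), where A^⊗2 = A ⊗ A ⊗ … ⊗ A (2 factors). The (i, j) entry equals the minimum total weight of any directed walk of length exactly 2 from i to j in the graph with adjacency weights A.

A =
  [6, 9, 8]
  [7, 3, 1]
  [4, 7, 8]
A^⊗2 =
  [12, 12, 10]
  [5, 6, 4]
  [10, 10, 8]

Each entry (A^⊗2)_ij equals the minimum over all length-2 walks i = v_0 → v_1 → … → v_2 = j of Σ_t A[v_t][v_{t+1}]. For example, for (i, j) = (0, 2) we minimise over 3 possible intermediate vertex sequences; the minimum is 10, attained along the walk 0 → 1 → 2.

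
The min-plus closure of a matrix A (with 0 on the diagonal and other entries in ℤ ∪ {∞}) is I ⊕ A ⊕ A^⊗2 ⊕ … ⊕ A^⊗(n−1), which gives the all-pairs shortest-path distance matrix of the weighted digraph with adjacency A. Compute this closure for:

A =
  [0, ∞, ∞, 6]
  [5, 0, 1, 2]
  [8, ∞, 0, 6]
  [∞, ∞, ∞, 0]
Closure =
  [0, ∞, ∞, 6]
  [5, 0, 1, 2]
  [8, ∞, 0, 6]
  [∞, ∞, ∞, 0]

This is the Floyd-Warshall all-pairs shortest-path computation. For each intermediate vertex k = 0, 1, …, 3, update dist[i][j] ← min(dist[i][j], dist[i][k] + dist[k][j]). The final matrix gives, for each (i, j), the minimum total weight of any directed path from i to j (possibly empty when i = j).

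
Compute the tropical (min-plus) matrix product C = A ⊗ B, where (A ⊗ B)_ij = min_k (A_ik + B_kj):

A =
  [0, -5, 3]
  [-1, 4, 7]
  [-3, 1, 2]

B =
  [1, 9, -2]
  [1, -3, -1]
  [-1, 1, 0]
A ⊗ B =
  [-4, -8, -6]
  [0, 1, -3]
  [-2, -2, -5]

Apply the min-plus product entry-by-entry:
  C[0][0] = min over k of (A[0][0] + B[0][0] = 0 + 1 = 1, A[0][1] + B[1][0] = -5 + 1 = -4, A[0][2] + B[2][0] = 3 + -1 = 2) = -4 (attained at k = 1)
  C[0][1] = min over k of (A[0][0] + B[0][1] = 0 + 9 = 9, A[0][1] + B[1][1] = -5 + -3 = -8, A[0][2] + B[2][1] = 3 + 1 = 4) = -8 (attained at k = 1)
  C[0][2] = min over k of (A[0][0] + B[0][2] = 0 + -2 = -2, A[0][1] + B[1][2] = -5 + -1 = -6, A[0][2] + B[2][2] = 3 + 0 = 3) = -6 (attained at k = 1)
  C[1][0] = min over k of (A[1][0] + B[0][0] = -1 + 1 = 0, A[1][1] + B[1][0] = 4 + 1 = 5, A[1][2] + B[2][0] = 7 + -1 = 6) = 0 (attained at k = 0)
  C[1][1] = min over k of (A[1][0] + B[0][1] = -1 + 9 = 8, A[1][1] + B[1][1] = 4 + -3 = 1, A[1][2] + B[2][1] = 7 + 1 = 8) = 1 (attained at k = 1)
  C[1][2] = min over k of (A[1][0] + B[0][2] = -1 + -2 = -3, A[1][1] + B[1][2] = 4 + -1 = 3, A[1][2] + B[2][2] = 7 + 0 = 7) = -3 (attained at k = 0)
  C[2][0] = min over k of (A[2][0] + B[0][0] = -3 + 1 = -2, A[2][1] + B[1][0] = 1 + 1 = 2, A[2][2] + B[2][0] = 2 + -1 = 1) = -2 (attained at k = 0)
  C[2][1] = min over k of (A[2][0] + B[0][1] = -3 + 9 = 6, A[2][1] + B[1][1] = 1 + -3 = -2, A[2][2] + B[2][1] = 2 + 1 = 3) = -2 (attained at k = 1)
  C[2][2] = min over k of (A[2][0] + B[0][2] = -3 + -2 = -5, A[2][1] + B[1][2] = 1 + -1 = 0, A[2][2] + B[2][2] = 2 + 0 = 2) = -5 (attained at k = 0)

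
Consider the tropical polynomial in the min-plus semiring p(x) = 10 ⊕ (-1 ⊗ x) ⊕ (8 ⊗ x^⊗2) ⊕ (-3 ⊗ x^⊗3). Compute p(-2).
p(-2) = -9

A tropical monomial a ⊗ x^⊗i evaluates to a + i · x. Evaluating each term at x = -2:
  Term 0 contributes 10 + 0 · -2 = 10
  Term 1 contributes -1 + 1 · -2 = -3
  Term 2 contributes 8 + 2 · -2 = 4
  Term 3 contributes -3 + 3 · -2 = -9
p(-2) = ⊕ of these = min[10, -3, 4, -9] = -9.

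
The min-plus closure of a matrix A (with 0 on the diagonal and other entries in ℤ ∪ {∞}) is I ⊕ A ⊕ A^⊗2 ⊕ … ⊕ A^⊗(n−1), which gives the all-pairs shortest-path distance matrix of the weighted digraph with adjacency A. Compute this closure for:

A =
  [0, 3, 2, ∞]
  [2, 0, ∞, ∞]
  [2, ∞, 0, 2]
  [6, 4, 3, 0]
Closure =
  [0, 3, 2, 4]
  [2, 0, 4, 6]
  [2, 5, 0, 2]
  [5, 4, 3, 0]

This is the Floyd-Warshall all-pairs shortest-path computation. For each intermediate vertex k = 0, 1, …, 3, update dist[i][j] ← min(dist[i][j], dist[i][k] + dist[k][j]). The final matrix gives, for each (i, j), the minimum total weight of any directed path from i to j (possibly empty when i = j).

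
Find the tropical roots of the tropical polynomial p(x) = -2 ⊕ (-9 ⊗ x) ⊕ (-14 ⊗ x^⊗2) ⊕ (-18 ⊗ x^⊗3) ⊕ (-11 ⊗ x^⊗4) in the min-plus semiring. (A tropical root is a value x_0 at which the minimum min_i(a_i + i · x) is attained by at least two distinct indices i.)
Roots: {-7, 4, 5, 7}

Each tropical root is a break point of the lower envelope of the lines y = a_i + i · x (there are 5 lines, with slopes 0, 1, ..., 4). Only the lines that attain the minimum somewhere contribute to roots; other lines are dominated. Here the surviving (envelope) indices are i = 4, i = 3, i = 2, i = 1, i = 0.
Intersections between consecutive envelope lines give the roots: for adjacent envelope indices i < j the intersection is x = (a_i − a_j) / (j − i). Reading off the sorted break points: {-7, 4, 5, 7}.
Verification: at each break x_0, at least two indices attain the minimum of min_i(a_i + i · x_0).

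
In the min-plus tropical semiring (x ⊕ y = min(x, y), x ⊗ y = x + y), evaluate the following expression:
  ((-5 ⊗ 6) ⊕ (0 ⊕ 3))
((-5 ⊗ 6) ⊕ (0 ⊕ 3)) = 0

Expand innermost to outermost. Recall ⊕ takes the minimum of its arguments and ⊗ takes their sum. Working out the expression ((-5 ⊗ 6) ⊕ (0 ⊕ 3)) gives 0.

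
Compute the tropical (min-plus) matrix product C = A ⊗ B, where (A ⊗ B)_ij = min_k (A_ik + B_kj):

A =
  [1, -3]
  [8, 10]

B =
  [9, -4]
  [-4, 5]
A ⊗ B =
  [-7, -3]
  [6, 4]

Apply the min-plus product entry-by-entry:
  C[0][0] = min over k of (A[0][0] + B[0][0] = 1 + 9 = 10, A[0][1] + B[1][0] = -3 + -4 = -7) = -7 (attained at k = 1)
  C[0][1] = min over k of (A[0][0] + B[0][1] = 1 + -4 = -3, A[0][1] + B[1][1] = -3 + 5 = 2) = -3 (attained at k = 0)
  C[1][0] = min over k of (A[1][0] + B[0][0] = 8 + 9 = 17, A[1][1] + B[1][0] = 10 + -4 = 6) = 6 (attained at k = 1)
  C[1][1] = min over k of (A[1][0] + B[0][1] = 8 + -4 = 4, A[1][1] + B[1][1] = 10 + 5 = 15) = 4 (attained at k = 0)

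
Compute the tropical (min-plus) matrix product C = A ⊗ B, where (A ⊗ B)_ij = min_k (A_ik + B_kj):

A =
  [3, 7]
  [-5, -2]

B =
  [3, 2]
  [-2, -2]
A ⊗ B =
  [5, 5]
  [-4, -4]

Apply the min-plus product entry-by-entry:
  C[0][0] = min over k of (A[0][0] + B[0][0] = 3 + 3 = 6, A[0][1] + B[1][0] = 7 + -2 = 5) = 5 (attained at k = 1)
  C[0][1] = min over k of (A[0][0] + B[0][1] = 3 + 2 = 5, A[0][1] + B[1][1] = 7 + -2 = 5) = 5 (attained at k = 0)
  C[1][0] = min over k of (A[1][0] + B[0][0] = -5 + 3 = -2, A[1][1] + B[1][0] = -2 + -2 = -4) = -4 (attained at k = 1)
  C[1][1] = min over k of (A[1][0] + B[0][1] = -5 + 2 = -3, A[1][1] + B[1][1] = -2 + -2 = -4) = -4 (attained at k = 1)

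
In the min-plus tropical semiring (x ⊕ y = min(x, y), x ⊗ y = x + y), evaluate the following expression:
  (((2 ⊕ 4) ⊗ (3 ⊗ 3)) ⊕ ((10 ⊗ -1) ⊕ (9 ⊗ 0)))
(((2 ⊕ 4) ⊗ (3 ⊗ 3)) ⊕ ((10 ⊗ -1) ⊕ (9 ⊗ 0))) = 8

Expand innermost to outermost. Recall ⊕ takes the minimum of its arguments and ⊗ takes their sum. Working out the expression (((2 ⊕ 4) ⊗ (3 ⊗ 3)) ⊕ ((10 ⊗ -1) ⊕ (9 ⊗ 0))) gives 8.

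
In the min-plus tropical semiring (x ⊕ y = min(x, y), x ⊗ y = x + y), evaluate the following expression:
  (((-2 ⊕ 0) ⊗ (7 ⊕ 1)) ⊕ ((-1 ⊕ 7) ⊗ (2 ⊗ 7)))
(((-2 ⊕ 0) ⊗ (7 ⊕ 1)) ⊕ ((-1 ⊕ 7) ⊗ (2 ⊗ 7))) = -1

Expand innermost to outermost. Recall ⊕ takes the minimum of its arguments and ⊗ takes their sum. Working out the expression (((-2 ⊕ 0) ⊗ (7 ⊕ 1)) ⊕ ((-1 ⊕ 7) ⊗ (2 ⊗ 7))) gives -1.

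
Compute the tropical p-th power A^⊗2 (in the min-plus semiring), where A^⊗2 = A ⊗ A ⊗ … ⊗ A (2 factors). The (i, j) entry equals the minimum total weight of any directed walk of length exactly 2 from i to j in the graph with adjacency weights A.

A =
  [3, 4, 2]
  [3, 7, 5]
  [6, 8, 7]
A^⊗2 =
  [6, 7, 5]
  [6, 7, 5]
  [9, 10, 8]

Each entry (A^⊗2)_ij equals the minimum over all length-2 walks i = v_0 → v_1 → … → v_2 = j of Σ_t A[v_t][v_{t+1}]. For example, for (i, j) = (0, 2) we minimise over 3 possible intermediate vertex sequences; the minimum is 5, attained along the walk 0 → 0 → 2.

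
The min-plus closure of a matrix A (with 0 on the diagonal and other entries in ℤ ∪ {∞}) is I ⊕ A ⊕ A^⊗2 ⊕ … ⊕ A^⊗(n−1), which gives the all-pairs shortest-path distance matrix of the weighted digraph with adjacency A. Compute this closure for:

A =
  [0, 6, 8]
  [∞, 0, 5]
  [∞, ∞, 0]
Closure =
  [0, 6, 8]
  [∞, 0, 5]
  [∞, ∞, 0]

This is the Floyd-Warshall all-pairs shortest-path computation. For each intermediate vertex k = 0, 1, …, 2, update dist[i][j] ← min(dist[i][j], dist[i][k] + dist[k][j]). The final matrix gives, for each (i, j), the minimum total weight of any directed path from i to j (possibly empty when i = j).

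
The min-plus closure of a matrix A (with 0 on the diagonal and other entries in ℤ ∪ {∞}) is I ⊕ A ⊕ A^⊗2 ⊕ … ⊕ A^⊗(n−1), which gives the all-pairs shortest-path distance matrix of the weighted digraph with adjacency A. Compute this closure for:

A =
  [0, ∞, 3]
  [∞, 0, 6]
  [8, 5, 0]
Closure =
  [0, 8, 3]
  [14, 0, 6]
  [8, 5, 0]

This is the Floyd-Warshall all-pairs shortest-path computation. For each intermediate vertex k = 0, 1, …, 2, update dist[i][j] ← min(dist[i][j], dist[i][k] + dist[k][j]). The final matrix gives, for each (i, j), the minimum total weight of any directed path from i to j (possibly empty when i = j).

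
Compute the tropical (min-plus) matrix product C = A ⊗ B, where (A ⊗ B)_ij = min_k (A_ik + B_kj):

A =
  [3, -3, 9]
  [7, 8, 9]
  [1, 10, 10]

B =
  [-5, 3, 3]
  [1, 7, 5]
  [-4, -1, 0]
A ⊗ B =
  [-2, 4, 2]
  [2, 8, 9]
  [-4, 4, 4]

Apply the min-plus product entry-by-entry:
  C[0][0] = min over k of (A[0][0] + B[0][0] = 3 + -5 = -2, A[0][1] + B[1][0] = -3 + 1 = -2, A[0][2] + B[2][0] = 9 + -4 = 5) = -2 (attained at k = 0)
  C[0][1] = min over k of (A[0][0] + B[0][1] = 3 + 3 = 6, A[0][1] + B[1][1] = -3 + 7 = 4, A[0][2] + B[2][1] = 9 + -1 = 8) = 4 (attained at k = 1)
  C[0][2] = min over k of (A[0][0] + B[0][2] = 3 + 3 = 6, A[0][1] + B[1][2] = -3 + 5 = 2, A[0][2] + B[2][2] = 9 + 0 = 9) = 2 (attained at k = 1)
  C[1][0] = min over k of (A[1][0] + B[0][0] = 7 + -5 = 2, A[1][1] + B[1][0] = 8 + 1 = 9, A[1][2] + B[2][0] = 9 + -4 = 5) = 2 (attained at k = 0)
  C[1][1] = min over k of (A[1][0] + B[0][1] = 7 + 3 = 10, A[1][1] + B[1][1] = 8 + 7 = 15, A[1][2] + B[2][1] = 9 + -1 = 8) = 8 (attained at k = 2)
  C[1][2] = min over k of (A[1][0] + B[0][2] = 7 + 3 = 10, A[1][1] + B[1][2] = 8 + 5 = 13, A[1][2] + B[2][2] = 9 + 0 = 9) = 9 (attained at k = 2)
  C[2][0] = min over k of (A[2][0] + B[0][0] = 1 + -5 = -4, A[2][1] + B[1][0] = 10 + 1 = 11, A[2][2] + B[2][0] = 10 + -4 = 6) = -4 (attained at k = 0)
  C[2][1] = min over k of (A[2][0] + B[0][1] = 1 + 3 = 4, A[2][1] + B[1][1] = 10 + 7 = 17, A[2][2] + B[2][1] = 10 + -1 = 9) = 4 (attained at k = 0)
  C[2][2] = min over k of (A[2][0] + B[0][2] = 1 + 3 = 4, A[2][1] + B[1][2] = 10 + 5 = 15, A[2][2] + B[2][2] = 10 + 0 = 10) = 4 (attained at k = 0)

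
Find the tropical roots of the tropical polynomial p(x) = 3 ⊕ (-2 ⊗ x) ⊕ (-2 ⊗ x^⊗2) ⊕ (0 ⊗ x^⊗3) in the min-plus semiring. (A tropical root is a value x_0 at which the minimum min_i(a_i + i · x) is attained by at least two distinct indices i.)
Roots: {-2, 0, 5}

Each tropical root is a break point of the lower envelope of the lines y = a_i + i · x (there are 4 lines, with slopes 0, 1, ..., 3). Only the lines that attain the minimum somewhere contribute to roots; other lines are dominated. Here the surviving (envelope) indices are i = 3, i = 2, i = 1, i = 0.
Intersections between consecutive envelope lines give the roots: for adjacent envelope indices i < j the intersection is x = (a_i − a_j) / (j − i). Reading off the sorted break points: {-2, 0, 5}.
Verification: at each break x_0, at least two indices attain the minimum of min_i(a_i + i · x_0).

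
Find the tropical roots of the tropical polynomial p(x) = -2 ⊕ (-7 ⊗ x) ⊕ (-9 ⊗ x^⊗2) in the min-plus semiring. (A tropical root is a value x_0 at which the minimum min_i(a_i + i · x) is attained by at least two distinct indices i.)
Roots: {2, 5}

Each tropical root is a break point of the lower envelope of the lines y = a_i + i · x (there are 3 lines, with slopes 0, 1, ..., 2). Only the lines that attain the minimum somewhere contribute to roots; other lines are dominated. Here the surviving (envelope) indices are i = 2, i = 1, i = 0.
Intersections between consecutive envelope lines give the roots: for adjacent envelope indices i < j the intersection is x = (a_i − a_j) / (j − i). Reading off the sorted break points: {2, 5}.
Verification: at each break x_0, at least two indices attain the minimum of min_i(a_i + i · x_0).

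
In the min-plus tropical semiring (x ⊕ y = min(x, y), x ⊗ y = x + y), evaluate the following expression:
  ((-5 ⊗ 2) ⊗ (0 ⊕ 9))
((-5 ⊗ 2) ⊗ (0 ⊕ 9)) = -3

Expand innermost to outermost. Recall ⊕ takes the minimum of its arguments and ⊗ takes their sum. Working out the expression ((-5 ⊗ 2) ⊗ (0 ⊕ 9)) gives -3.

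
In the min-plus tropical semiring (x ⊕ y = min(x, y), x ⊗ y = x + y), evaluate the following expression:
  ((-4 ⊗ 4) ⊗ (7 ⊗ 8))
((-4 ⊗ 4) ⊗ (7 ⊗ 8)) = 15

Expand innermost to outermost. Recall ⊕ takes the minimum of its arguments and ⊗ takes their sum. Working out the expression ((-4 ⊗ 4) ⊗ (7 ⊗ 8)) gives 15.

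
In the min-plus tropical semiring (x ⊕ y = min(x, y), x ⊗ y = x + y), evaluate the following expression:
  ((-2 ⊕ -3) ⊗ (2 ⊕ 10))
((-2 ⊕ -3) ⊗ (2 ⊕ 10)) = -1

Expand innermost to outermost. Recall ⊕ takes the minimum of its arguments and ⊗ takes their sum. Working out the expression ((-2 ⊕ -3) ⊗ (2 ⊕ 10)) gives -1.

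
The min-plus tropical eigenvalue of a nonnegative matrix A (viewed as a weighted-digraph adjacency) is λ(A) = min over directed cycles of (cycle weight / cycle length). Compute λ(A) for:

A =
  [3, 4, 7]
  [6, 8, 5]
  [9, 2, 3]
λ(A) = 3

Enumerate directed cycles and compute their means (weight / length). Sample:
  cycle 0 → 0: weight = 3, length = 1, mean = 3/1 ≈ 3.000
  cycle 1 → 1: weight = 8, length = 1, mean = 8/1 ≈ 8.000
  cycle 2 → 2: weight = 3, length = 1, mean = 3/1 ≈ 3.000
  cycle 0 → 1 → 0: weight = 10, length = 2, mean = 10/2 ≈ 5.000
  cycle 0 → 2 → 0: weight = 16, length = 2, mean = 16/2 ≈ 8.000
  cycle 1 → 0 → 1: weight = 10, length = 2, mean = 10/2 ≈ 5.000
Minimum mean = 3.000, attained e.g. along the cycle 0 → 0 with weight 3 and length 1. So λ(A) = 3/1 = 3.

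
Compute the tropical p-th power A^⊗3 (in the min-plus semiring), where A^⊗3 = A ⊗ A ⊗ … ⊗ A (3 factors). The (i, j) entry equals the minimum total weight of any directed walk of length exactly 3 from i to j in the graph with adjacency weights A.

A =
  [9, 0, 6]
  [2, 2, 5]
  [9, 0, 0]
A^⊗3 =
  [4, 2, 5]
  [4, 4, 5]
  [2, 0, 0]

Each entry (A^⊗3)_ij equals the minimum over all length-3 walks i = v_0 → v_1 → … → v_3 = j of Σ_t A[v_t][v_{t+1}]. For example, for (i, j) = (0, 2) we minimise over 9 possible intermediate vertex sequences; the minimum is 5, attained along the walk 0 → 1 → 2 → 2.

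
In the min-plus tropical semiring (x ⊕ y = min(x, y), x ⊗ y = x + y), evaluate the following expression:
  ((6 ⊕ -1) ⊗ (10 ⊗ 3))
((6 ⊕ -1) ⊗ (10 ⊗ 3)) = 12

Expand innermost to outermost. Recall ⊕ takes the minimum of its arguments and ⊗ takes their sum. Working out the expression ((6 ⊕ -1) ⊗ (10 ⊗ 3)) gives 12.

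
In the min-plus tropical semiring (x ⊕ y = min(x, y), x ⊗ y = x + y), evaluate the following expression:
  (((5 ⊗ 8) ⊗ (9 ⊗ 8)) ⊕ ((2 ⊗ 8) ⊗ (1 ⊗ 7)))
(((5 ⊗ 8) ⊗ (9 ⊗ 8)) ⊕ ((2 ⊗ 8) ⊗ (1 ⊗ 7))) = 18

Expand innermost to outermost. Recall ⊕ takes the minimum of its arguments and ⊗ takes their sum. Working out the expression (((5 ⊗ 8) ⊗ (9 ⊗ 8)) ⊕ ((2 ⊗ 8) ⊗ (1 ⊗ 7))) gives 18.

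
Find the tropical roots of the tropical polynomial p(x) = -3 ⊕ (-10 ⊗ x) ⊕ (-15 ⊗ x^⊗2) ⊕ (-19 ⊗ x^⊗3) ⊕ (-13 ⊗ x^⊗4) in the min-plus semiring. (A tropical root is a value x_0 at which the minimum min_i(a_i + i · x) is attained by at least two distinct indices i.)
Roots: {-6, 4, 5, 7}

Each tropical root is a break point of the lower envelope of the lines y = a_i + i · x (there are 5 lines, with slopes 0, 1, ..., 4). Only the lines that attain the minimum somewhere contribute to roots; other lines are dominated. Here the surviving (envelope) indices are i = 4, i = 3, i = 2, i = 1, i = 0.
Intersections between consecutive envelope lines give the roots: for adjacent envelope indices i < j the intersection is x = (a_i − a_j) / (j − i). Reading off the sorted break points: {-6, 4, 5, 7}.
Verification: at each break x_0, at least two indices attain the minimum of min_i(a_i + i · x_0).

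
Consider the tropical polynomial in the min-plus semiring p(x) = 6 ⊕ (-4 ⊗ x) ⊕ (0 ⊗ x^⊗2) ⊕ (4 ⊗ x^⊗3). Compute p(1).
p(1) = -3

A tropical monomial a ⊗ x^⊗i evaluates to a + i · x. Evaluating each term at x = 1:
  Term 0 contributes 6 + 0 · 1 = 6
  Term 1 contributes -4 + 1 · 1 = -3
  Term 2 contributes 0 + 2 · 1 = 2
  Term 3 contributes 4 + 3 · 1 = 7
p(1) = ⊕ of these = min[6, -3, 2, 7] = -3.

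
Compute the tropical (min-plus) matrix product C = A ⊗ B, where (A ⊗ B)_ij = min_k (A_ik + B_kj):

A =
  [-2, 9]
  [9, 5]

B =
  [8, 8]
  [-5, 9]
A ⊗ B =
  [4, 6]
  [0, 14]

Apply the min-plus product entry-by-entry:
  C[0][0] = min over k of (A[0][0] + B[0][0] = -2 + 8 = 6, A[0][1] + B[1][0] = 9 + -5 = 4) = 4 (attained at k = 1)
  C[0][1] = min over k of (A[0][0] + B[0][1] = -2 + 8 = 6, A[0][1] + B[1][1] = 9 + 9 = 18) = 6 (attained at k = 0)
  C[1][0] = min over k of (A[1][0] + B[0][0] = 9 + 8 = 17, A[1][1] + B[1][0] = 5 + -5 = 0) = 0 (attained at k = 1)
  C[1][1] = min over k of (A[1][0] + B[0][1] = 9 + 8 = 17, A[1][1] + B[1][1] = 5 + 9 = 14) = 14 (attained at k = 1)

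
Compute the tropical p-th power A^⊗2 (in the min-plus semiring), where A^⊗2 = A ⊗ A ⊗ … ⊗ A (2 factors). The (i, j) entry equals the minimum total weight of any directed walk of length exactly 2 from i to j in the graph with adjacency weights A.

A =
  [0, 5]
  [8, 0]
A^⊗2 =
  [0, 5]
  [8, 0]

Each entry (A^⊗2)_ij equals the minimum over all length-2 walks i = v_0 → v_1 → … → v_2 = j of Σ_t A[v_t][v_{t+1}]. For example, for (i, j) = (0, 1) we minimise over 2 possible intermediate vertex sequences; the minimum is 5, attained along the walk 0 → 0 → 1.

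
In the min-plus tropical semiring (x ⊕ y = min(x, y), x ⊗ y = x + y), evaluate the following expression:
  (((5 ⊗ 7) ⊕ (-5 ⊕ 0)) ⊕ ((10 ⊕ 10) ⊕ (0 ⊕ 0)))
(((5 ⊗ 7) ⊕ (-5 ⊕ 0)) ⊕ ((10 ⊕ 10) ⊕ (0 ⊕ 0))) = -5

Expand innermost to outermost. Recall ⊕ takes the minimum of its arguments and ⊗ takes their sum. Working out the expression (((5 ⊗ 7) ⊕ (-5 ⊕ 0)) ⊕ ((10 ⊕ 10) ⊕ (0 ⊕ 0))) gives -5.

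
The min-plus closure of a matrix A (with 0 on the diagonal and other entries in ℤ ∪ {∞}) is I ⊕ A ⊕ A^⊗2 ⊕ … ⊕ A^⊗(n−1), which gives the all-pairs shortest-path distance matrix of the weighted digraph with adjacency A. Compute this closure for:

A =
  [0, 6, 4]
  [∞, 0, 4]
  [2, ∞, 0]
Closure =
  [0, 6, 4]
  [6, 0, 4]
  [2, 8, 0]

This is the Floyd-Warshall all-pairs shortest-path computation. For each intermediate vertex k = 0, 1, …, 2, update dist[i][j] ← min(dist[i][j], dist[i][k] + dist[k][j]). The final matrix gives, for each (i, j), the minimum total weight of any directed path from i to j (possibly empty when i = j).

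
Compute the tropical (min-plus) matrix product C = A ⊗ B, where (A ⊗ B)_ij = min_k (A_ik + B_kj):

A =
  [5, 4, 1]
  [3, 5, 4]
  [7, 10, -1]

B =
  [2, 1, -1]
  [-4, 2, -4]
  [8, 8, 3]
A ⊗ B =
  [0, 6, 0]
  [1, 4, 1]
  [6, 7, 2]

Apply the min-plus product entry-by-entry:
  C[0][0] = min over k of (A[0][0] + B[0][0] = 5 + 2 = 7, A[0][1] + B[1][0] = 4 + -4 = 0, A[0][2] + B[2][0] = 1 + 8 = 9) = 0 (attained at k = 1)
  C[0][1] = min over k of (A[0][0] + B[0][1] = 5 + 1 = 6, A[0][1] + B[1][1] = 4 + 2 = 6, A[0][2] + B[2][1] = 1 + 8 = 9) = 6 (attained at k = 0)
  C[0][2] = min over k of (A[0][0] + B[0][2] = 5 + -1 = 4, A[0][1] + B[1][2] = 4 + -4 = 0, A[0][2] + B[2][2] = 1 + 3 = 4) = 0 (attained at k = 1)
  C[1][0] = min over k of (A[1][0] + B[0][0] = 3 + 2 = 5, A[1][1] + B[1][0] = 5 + -4 = 1, A[1][2] + B[2][0] = 4 + 8 = 12) = 1 (attained at k = 1)
  C[1][1] = min over k of (A[1][0] + B[0][1] = 3 + 1 = 4, A[1][1] + B[1][1] = 5 + 2 = 7, A[1][2] + B[2][1] = 4 + 8 = 12) = 4 (attained at k = 0)
  C[1][2] = min over k of (A[1][0] + B[0][2] = 3 + -1 = 2, A[1][1] + B[1][2] = 5 + -4 = 1, A[1][2] + B[2][2] = 4 + 3 = 7) = 1 (attained at k = 1)
  C[2][0] = min over k of (A[2][0] + B[0][0] = 7 + 2 = 9, A[2][1] + B[1][0] = 10 + -4 = 6, A[2][2] + B[2][0] = -1 + 8 = 7) = 6 (attained at k = 1)
  C[2][1] = min over k of (A[2][0] + B[0][1] = 7 + 1 = 8, A[2][1] + B[1][1] = 10 + 2 = 12, A[2][2] + B[2][1] = -1 + 8 = 7) = 7 (attained at k = 2)
  C[2][2] = min over k of (A[2][0] + B[0][2] = 7 + -1 = 6, A[2][1] + B[1][2] = 10 + -4 = 6, A[2][2] + B[2][2] = -1 + 3 = 2) = 2 (attained at k = 2)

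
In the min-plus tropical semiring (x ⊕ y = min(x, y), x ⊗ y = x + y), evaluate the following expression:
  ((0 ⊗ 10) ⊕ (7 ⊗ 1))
((0 ⊗ 10) ⊕ (7 ⊗ 1)) = 8

Expand innermost to outermost. Recall ⊕ takes the minimum of its arguments and ⊗ takes their sum. Working out the expression ((0 ⊗ 10) ⊕ (7 ⊗ 1)) gives 8.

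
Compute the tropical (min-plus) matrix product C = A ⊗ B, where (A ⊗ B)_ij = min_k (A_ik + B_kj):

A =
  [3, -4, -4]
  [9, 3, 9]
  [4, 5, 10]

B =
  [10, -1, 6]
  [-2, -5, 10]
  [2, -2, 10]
A ⊗ B =
  [-6, -9, 6]
  [1, -2, 13]
  [3, 0, 10]

Apply the min-plus product entry-by-entry:
  C[0][0] = min over k of (A[0][0] + B[0][0] = 3 + 10 = 13, A[0][1] + B[1][0] = -4 + -2 = -6, A[0][2] + B[2][0] = -4 + 2 = -2) = -6 (attained at k = 1)
  C[0][1] = min over k of (A[0][0] + B[0][1] = 3 + -1 = 2, A[0][1] + B[1][1] = -4 + -5 = -9, A[0][2] + B[2][1] = -4 + -2 = -6) = -9 (attained at k = 1)
  C[0][2] = min over k of (A[0][0] + B[0][2] = 3 + 6 = 9, A[0][1] + B[1][2] = -4 + 10 = 6, A[0][2] + B[2][2] = -4 + 10 = 6) = 6 (attained at k = 1)
  C[1][0] = min over k of (A[1][0] + B[0][0] = 9 + 10 = 19, A[1][1] + B[1][0] = 3 + -2 = 1, A[1][2] + B[2][0] = 9 + 2 = 11) = 1 (attained at k = 1)
  C[1][1] = min over k of (A[1][0] + B[0][1] = 9 + -1 = 8, A[1][1] + B[1][1] = 3 + -5 = -2, A[1][2] + B[2][1] = 9 + -2 = 7) = -2 (attained at k = 1)
  C[1][2] = min over k of (A[1][0] + B[0][2] = 9 + 6 = 15, A[1][1] + B[1][2] = 3 + 10 = 13, A[1][2] + B[2][2] = 9 + 10 = 19) = 13 (attained at k = 1)
  C[2][0] = min over k of (A[2][0] + B[0][0] = 4 + 10 = 14, A[2][1] + B[1][0] = 5 + -2 = 3, A[2][2] + B[2][0] = 10 + 2 = 12) = 3 (attained at k = 1)
  C[2][1] = min over k of (A[2][0] + B[0][1] = 4 + -1 = 3, A[2][1] + B[1][1] = 5 + -5 = 0, A[2][2] + B[2][1] = 10 + -2 = 8) = 0 (attained at k = 1)
  C[2][2] = min over k of (A[2][0] + B[0][2] = 4 + 6 = 10, A[2][1] + B[1][2] = 5 + 10 = 15, A[2][2] + B[2][2] = 10 + 10 = 20) = 10 (attained at k = 0)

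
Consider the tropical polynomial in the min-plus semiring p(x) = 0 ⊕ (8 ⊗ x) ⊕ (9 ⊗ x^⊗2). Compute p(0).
p(0) = 0

A tropical monomial a ⊗ x^⊗i evaluates to a + i · x. Evaluating each term at x = 0:
  Term 0 contributes 0 + 0 · 0 = 0
  Term 1 contributes 8 + 1 · 0 = 8
  Term 2 contributes 9 + 2 · 0 = 9
p(0) = ⊕ of these = min[0, 8, 9] = 0.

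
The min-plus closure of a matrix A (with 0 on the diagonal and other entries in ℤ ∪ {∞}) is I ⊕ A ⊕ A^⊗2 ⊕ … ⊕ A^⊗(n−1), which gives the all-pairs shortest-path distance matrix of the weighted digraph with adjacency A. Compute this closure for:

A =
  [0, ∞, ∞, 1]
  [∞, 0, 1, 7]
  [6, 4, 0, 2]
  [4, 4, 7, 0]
Closure =
  [0, 5, 6, 1]
  [7, 0, 1, 3]
  [6, 4, 0, 2]
  [4, 4, 5, 0]

This is the Floyd-Warshall all-pairs shortest-path computation. For each intermediate vertex k = 0, 1, …, 3, update dist[i][j] ← min(dist[i][j], dist[i][k] + dist[k][j]). The final matrix gives, for each (i, j), the minimum total weight of any directed path from i to j (possibly empty when i = j).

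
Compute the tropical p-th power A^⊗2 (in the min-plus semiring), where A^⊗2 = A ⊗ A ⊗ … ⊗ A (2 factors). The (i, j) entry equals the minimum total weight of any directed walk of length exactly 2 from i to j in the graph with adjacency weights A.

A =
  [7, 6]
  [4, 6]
A^⊗2 =
  [10, 12]
  [10, 10]

Each entry (A^⊗2)_ij equals the minimum over all length-2 walks i = v_0 → v_1 → … → v_2 = j of Σ_t A[v_t][v_{t+1}]. For example, for (i, j) = (0, 1) we minimise over 2 possible intermediate vertex sequences; the minimum is 12, attained along the walk 0 → 1 → 1.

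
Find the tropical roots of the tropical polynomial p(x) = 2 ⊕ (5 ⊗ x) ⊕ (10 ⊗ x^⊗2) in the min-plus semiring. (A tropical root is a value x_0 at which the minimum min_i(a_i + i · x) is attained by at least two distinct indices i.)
Roots: {-5, -3}

Each tropical root is a break point of the lower envelope of the lines y = a_i + i · x (there are 3 lines, with slopes 0, 1, ..., 2). Only the lines that attain the minimum somewhere contribute to roots; other lines are dominated. Here the surviving (envelope) indices are i = 2, i = 1, i = 0.
Intersections between consecutive envelope lines give the roots: for adjacent envelope indices i < j the intersection is x = (a_i − a_j) / (j − i). Reading off the sorted break points: {-5, -3}.
Verification: at each break x_0, at least two indices attain the minimum of min_i(a_i + i · x_0).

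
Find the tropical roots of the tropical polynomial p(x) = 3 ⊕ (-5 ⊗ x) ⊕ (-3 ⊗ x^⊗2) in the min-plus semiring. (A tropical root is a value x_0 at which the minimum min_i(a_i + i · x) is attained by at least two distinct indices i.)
Roots: {-2, 8}

Each tropical root is a break point of the lower envelope of the lines y = a_i + i · x (there are 3 lines, with slopes 0, 1, ..., 2). Only the lines that attain the minimum somewhere contribute to roots; other lines are dominated. Here the surviving (envelope) indices are i = 2, i = 1, i = 0.
Intersections between consecutive envelope lines give the roots: for adjacent envelope indices i < j the intersection is x = (a_i − a_j) / (j − i). Reading off the sorted break points: {-2, 8}.
Verification: at each break x_0, at least two indices attain the minimum of min_i(a_i + i · x_0).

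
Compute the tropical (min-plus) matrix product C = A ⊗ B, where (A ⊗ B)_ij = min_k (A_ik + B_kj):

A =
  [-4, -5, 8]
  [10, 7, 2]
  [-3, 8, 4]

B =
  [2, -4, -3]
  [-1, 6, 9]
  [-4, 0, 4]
A ⊗ B =
  [-6, -8, -7]
  [-2, 2, 6]
  [-1, -7, -6]

Apply the min-plus product entry-by-entry:
  C[0][0] = min over k of (A[0][0] + B[0][0] = -4 + 2 = -2, A[0][1] + B[1][0] = -5 + -1 = -6, A[0][2] + B[2][0] = 8 + -4 = 4) = -6 (attained at k = 1)
  C[0][1] = min over k of (A[0][0] + B[0][1] = -4 + -4 = -8, A[0][1] + B[1][1] = -5 + 6 = 1, A[0][2] + B[2][1] = 8 + 0 = 8) = -8 (attained at k = 0)
  C[0][2] = min over k of (A[0][0] + B[0][2] = -4 + -3 = -7, A[0][1] + B[1][2] = -5 + 9 = 4, A[0][2] + B[2][2] = 8 + 4 = 12) = -7 (attained at k = 0)
  C[1][0] = min over k of (A[1][0] + B[0][0] = 10 + 2 = 12, A[1][1] + B[1][0] = 7 + -1 = 6, A[1][2] + B[2][0] = 2 + -4 = -2) = -2 (attained at k = 2)
  C[1][1] = min over k of (A[1][0] + B[0][1] = 10 + -4 = 6, A[1][1] + B[1][1] = 7 + 6 = 13, A[1][2] + B[2][1] = 2 + 0 = 2) = 2 (attained at k = 2)
  C[1][2] = min over k of (A[1][0] + B[0][2] = 10 + -3 = 7, A[1][1] + B[1][2] = 7 + 9 = 16, A[1][2] + B[2][2] = 2 + 4 = 6) = 6 (attained at k = 2)
  C[2][0] = min over k of (A[2][0] + B[0][0] = -3 + 2 = -1, A[2][1] + B[1][0] = 8 + -1 = 7, A[2][2] + B[2][0] = 4 + -4 = 0) = -1 (attained at k = 0)
  C[2][1] = min over k of (A[2][0] + B[0][1] = -3 + -4 = -7, A[2][1] + B[1][1] = 8 + 6 = 14, A[2][2] + B[2][1] = 4 + 0 = 4) = -7 (attained at k = 0)
  C[2][2] = min over k of (A[2][0] + B[0][2] = -3 + -3 = -6, A[2][1] + B[1][2] = 8 + 9 = 17, A[2][2] + B[2][2] = 4 + 4 = 8) = -6 (attained at k = 0)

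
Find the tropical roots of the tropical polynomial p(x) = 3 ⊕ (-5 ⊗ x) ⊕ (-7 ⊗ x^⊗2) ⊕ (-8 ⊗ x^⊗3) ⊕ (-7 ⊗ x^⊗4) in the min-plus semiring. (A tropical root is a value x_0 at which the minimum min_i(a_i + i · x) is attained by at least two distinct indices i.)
Roots: {-1, 1, 2, 8}

Each tropical root is a break point of the lower envelope of the lines y = a_i + i · x (there are 5 lines, with slopes 0, 1, ..., 4). Only the lines that attain the minimum somewhere contribute to roots; other lines are dominated. Here the surviving (envelope) indices are i = 4, i = 3, i = 2, i = 1, i = 0.
Intersections between consecutive envelope lines give the roots: for adjacent envelope indices i < j the intersection is x = (a_i − a_j) / (j − i). Reading off the sorted break points: {-1, 1, 2, 8}.
Verification: at each break x_0, at least two indices attain the minimum of min_i(a_i + i · x_0).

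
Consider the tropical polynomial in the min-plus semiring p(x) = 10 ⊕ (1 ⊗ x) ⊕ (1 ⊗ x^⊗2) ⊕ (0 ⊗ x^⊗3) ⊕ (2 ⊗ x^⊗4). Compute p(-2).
p(-2) = -6

A tropical monomial a ⊗ x^⊗i evaluates to a + i · x. Evaluating each term at x = -2:
  Term 0 contributes 10 + 0 · -2 = 10
  Term 1 contributes 1 + 1 · -2 = -1
  Term 2 contributes 1 + 2 · -2 = -3
  Term 3 contributes 0 + 3 · -2 = -6
  Term 4 contributes 2 + 4 · -2 = -6
p(-2) = ⊕ of these = min[10, -1, -3, -6, -6] = -6.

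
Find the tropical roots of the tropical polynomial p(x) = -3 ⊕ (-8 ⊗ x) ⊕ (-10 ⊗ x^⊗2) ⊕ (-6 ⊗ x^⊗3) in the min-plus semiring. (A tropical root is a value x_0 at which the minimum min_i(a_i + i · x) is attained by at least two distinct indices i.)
Roots: {-4, 2, 5}

Each tropical root is a break point of the lower envelope of the lines y = a_i + i · x (there are 4 lines, with slopes 0, 1, ..., 3). Only the lines that attain the minimum somewhere contribute to roots; other lines are dominated. Here the surviving (envelope) indices are i = 3, i = 2, i = 1, i = 0.
Intersections between consecutive envelope lines give the roots: for adjacent envelope indices i < j the intersection is x = (a_i − a_j) / (j − i). Reading off the sorted break points: {-4, 2, 5}.
Verification: at each break x_0, at least two indices attain the minimum of min_i(a_i + i · x_0).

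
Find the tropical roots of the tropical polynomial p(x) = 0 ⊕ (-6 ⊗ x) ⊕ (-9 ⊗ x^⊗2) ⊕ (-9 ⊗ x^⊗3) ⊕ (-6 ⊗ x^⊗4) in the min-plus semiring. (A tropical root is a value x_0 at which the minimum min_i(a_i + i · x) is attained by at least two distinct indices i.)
Roots: {-3, 0, 3, 6}

Each tropical root is a break point of the lower envelope of the lines y = a_i + i · x (there are 5 lines, with slopes 0, 1, ..., 4). Only the lines that attain the minimum somewhere contribute to roots; other lines are dominated. Here the surviving (envelope) indices are i = 4, i = 3, i = 2, i = 1, i = 0.
Intersections between consecutive envelope lines give the roots: for adjacent envelope indices i < j the intersection is x = (a_i − a_j) / (j − i). Reading off the sorted break points: {-3, 0, 3, 6}.
Verification: at each break x_0, at least two indices attain the minimum of min_i(a_i + i · x_0).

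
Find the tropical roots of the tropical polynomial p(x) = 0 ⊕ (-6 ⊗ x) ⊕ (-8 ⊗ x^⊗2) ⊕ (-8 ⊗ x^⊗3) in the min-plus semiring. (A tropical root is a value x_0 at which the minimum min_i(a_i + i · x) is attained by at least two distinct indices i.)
Roots: {0, 2, 6}

Each tropical root is a break point of the lower envelope of the lines y = a_i + i · x (there are 4 lines, with slopes 0, 1, ..., 3). Only the lines that attain the minimum somewhere contribute to roots; other lines are dominated. Here the surviving (envelope) indices are i = 3, i = 2, i = 1, i = 0.
Intersections between consecutive envelope lines give the roots: for adjacent envelope indices i < j the intersection is x = (a_i − a_j) / (j − i). Reading off the sorted break points: {0, 2, 6}.
Verification: at each break x_0, at least two indices attain the minimum of min_i(a_i + i · x_0).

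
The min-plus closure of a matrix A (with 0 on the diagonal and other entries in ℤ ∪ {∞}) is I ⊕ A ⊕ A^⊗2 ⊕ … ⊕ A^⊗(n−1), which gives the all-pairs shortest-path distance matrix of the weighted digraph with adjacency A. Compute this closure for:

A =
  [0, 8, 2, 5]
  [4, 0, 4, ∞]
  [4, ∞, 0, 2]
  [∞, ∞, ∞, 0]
Closure =
  [0, 8, 2, 4]
  [4, 0, 4, 6]
  [4, 12, 0, 2]
  [∞, ∞, ∞, 0]

This is the Floyd-Warshall all-pairs shortest-path computation. For each intermediate vertex k = 0, 1, …, 3, update dist[i][j] ← min(dist[i][j], dist[i][k] + dist[k][j]). The final matrix gives, for each (i, j), the minimum total weight of any directed path from i to j (possibly empty when i = j).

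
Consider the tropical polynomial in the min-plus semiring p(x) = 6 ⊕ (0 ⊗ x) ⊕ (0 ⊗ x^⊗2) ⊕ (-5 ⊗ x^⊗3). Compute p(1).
p(1) = -2

A tropical monomial a ⊗ x^⊗i evaluates to a + i · x. Evaluating each term at x = 1:
  Term 0 contributes 6 + 0 · 1 = 6
  Term 1 contributes 0 + 1 · 1 = 1
  Term 2 contributes 0 + 2 · 1 = 2
  Term 3 contributes -5 + 3 · 1 = -2
p(1) = ⊕ of these = min[6, 1, 2, -2] = -2.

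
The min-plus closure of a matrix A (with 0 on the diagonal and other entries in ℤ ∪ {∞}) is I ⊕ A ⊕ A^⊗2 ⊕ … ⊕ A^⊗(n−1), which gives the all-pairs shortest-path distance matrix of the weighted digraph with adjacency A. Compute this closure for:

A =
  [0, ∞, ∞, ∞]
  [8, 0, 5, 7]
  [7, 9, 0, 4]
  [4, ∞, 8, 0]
Closure =
  [0, ∞, ∞, ∞]
  [8, 0, 5, 7]
  [7, 9, 0, 4]
  [4, 17, 8, 0]

This is the Floyd-Warshall all-pairs shortest-path computation. For each intermediate vertex k = 0, 1, …, 3, update dist[i][j] ← min(dist[i][j], dist[i][k] + dist[k][j]). The final matrix gives, for each (i, j), the minimum total weight of any directed path from i to j (possibly empty when i = j).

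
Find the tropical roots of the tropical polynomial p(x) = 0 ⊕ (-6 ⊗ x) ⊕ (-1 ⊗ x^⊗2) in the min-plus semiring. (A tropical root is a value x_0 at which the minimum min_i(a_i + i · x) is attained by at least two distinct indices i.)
Roots: {-5, 6}

Each tropical root is a break point of the lower envelope of the lines y = a_i + i · x (there are 3 lines, with slopes 0, 1, ..., 2). Only the lines that attain the minimum somewhere contribute to roots; other lines are dominated. Here the surviving (envelope) indices are i = 2, i = 1, i = 0.
Intersections between consecutive envelope lines give the roots: for adjacent envelope indices i < j the intersection is x = (a_i − a_j) / (j − i). Reading off the sorted break points: {-5, 6}.
Verification: at each break x_0, at least two indices attain the minimum of min_i(a_i + i · x_0).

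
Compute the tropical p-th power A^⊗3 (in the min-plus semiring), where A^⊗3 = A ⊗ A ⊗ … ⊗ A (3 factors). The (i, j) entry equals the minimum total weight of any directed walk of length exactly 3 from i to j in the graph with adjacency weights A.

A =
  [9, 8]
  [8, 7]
A^⊗3 =
  [23, 22]
  [22, 21]

Each entry (A^⊗3)_ij equals the minimum over all length-3 walks i = v_0 → v_1 → … → v_3 = j of Σ_t A[v_t][v_{t+1}]. For example, for (i, j) = (0, 1) we minimise over 4 possible intermediate vertex sequences; the minimum is 22, attained along the walk 0 → 1 → 1 → 1.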